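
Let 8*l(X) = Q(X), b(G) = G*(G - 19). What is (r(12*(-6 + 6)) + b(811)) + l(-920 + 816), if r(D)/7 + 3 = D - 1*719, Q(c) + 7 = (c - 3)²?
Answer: 2554753/4 ≈ 6.3869e+5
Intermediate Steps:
b(G) = G*(-19 + G)
Q(c) = -7 + (-3 + c)² (Q(c) = -7 + (c - 3)² = -7 + (-3 + c)²)
r(D) = -5054 + 7*D (r(D) = -21 + 7*(D - 1*719) = -21 + 7*(D - 719) = -21 + 7*(-719 + D) = -21 + (-5033 + 7*D) = -5054 + 7*D)
l(X) = -7/8 + (-3 + X)²/8 (l(X) = (-7 + (-3 + X)²)/8 = -7/8 + (-3 + X)²/8)
(r(12*(-6 + 6)) + b(811)) + l(-920 + 816) = ((-5054 + 7*(12*(-6 + 6))) + 811*(-19 + 811)) + (-7/8 + (-3 + (-920 + 816))²/8) = ((-5054 + 7*(12*0)) + 811*792) + (-7/8 + (-3 - 104)²/8) = ((-5054 + 7*0) + 642312) + (-7/8 + (⅛)*(-107)²) = ((-5054 + 0) + 642312) + (-7/8 + (⅛)*11449) = (-5054 + 642312) + (-7/8 + 11449/8) = 637258 + 5721/4 = 2554753/4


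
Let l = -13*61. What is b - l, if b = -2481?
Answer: -1688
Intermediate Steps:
l = -793
b - l = -2481 - 1*(-793) = -2481 + 793 = -1688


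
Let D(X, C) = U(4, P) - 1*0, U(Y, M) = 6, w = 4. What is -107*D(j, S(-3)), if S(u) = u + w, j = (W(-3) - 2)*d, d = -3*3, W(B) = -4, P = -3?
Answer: -642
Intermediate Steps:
d = -9
j = 54 (j = (-4 - 2)*(-9) = -6*(-9) = 54)
S(u) = 4 + u (S(u) = u + 4 = 4 + u)
D(X, C) = 6 (D(X, C) = 6 - 1*0 = 6 + 0 = 6)
-107*D(j, S(-3)) = -107*6 = -642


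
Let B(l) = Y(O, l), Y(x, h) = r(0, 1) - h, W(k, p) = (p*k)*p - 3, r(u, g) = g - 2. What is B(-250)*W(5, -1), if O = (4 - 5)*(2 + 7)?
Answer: 498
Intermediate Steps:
O = -9 (O = -1*9 = -9)
r(u, g) = -2 + g
W(k, p) = -3 + k*p**2 (W(k, p) = (k*p)*p - 3 = k*p**2 - 3 = -3 + k*p**2)
Y(x, h) = -1 - h (Y(x, h) = (-2 + 1) - h = -1 - h)
B(l) = -1 - l
B(-250)*W(5, -1) = (-1 - 1*(-250))*(-3 + 5*(-1)**2) = (-1 + 250)*(-3 + 5*1) = 249*(-3 + 5) = 249*2 = 498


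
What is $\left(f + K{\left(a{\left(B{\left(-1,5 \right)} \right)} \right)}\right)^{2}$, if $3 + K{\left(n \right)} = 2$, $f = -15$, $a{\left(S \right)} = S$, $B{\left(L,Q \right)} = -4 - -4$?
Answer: $256$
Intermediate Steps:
$B{\left(L,Q \right)} = 0$ ($B{\left(L,Q \right)} = -4 + 4 = 0$)
$K{\left(n \right)} = -1$ ($K{\left(n \right)} = -3 + 2 = -1$)
$\left(f + K{\left(a{\left(B{\left(-1,5 \right)} \right)} \right)}\right)^{2} = \left(-15 - 1\right)^{2} = \left(-16\right)^{2} = 256$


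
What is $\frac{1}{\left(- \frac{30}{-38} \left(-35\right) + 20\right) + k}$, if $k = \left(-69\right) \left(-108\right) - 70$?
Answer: $\frac{19}{140113} \approx 0.0001356$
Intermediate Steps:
$k = 7382$ ($k = 7452 - 70 = 7382$)
$\frac{1}{\left(- \frac{30}{-38} \left(-35\right) + 20\right) + k} = \frac{1}{\left(- \frac{30}{-38} \left(-35\right) + 20\right) + 7382} = \frac{1}{\left(\left(-30\right) \left(- \frac{1}{38}\right) \left(-35\right) + 20\right) + 7382} = \frac{1}{\left(\frac{15}{19} \left(-35\right) + 20\right) + 7382} = \frac{1}{\left(- \frac{525}{19} + 20\right) + 7382} = \frac{1}{- \frac{145}{19} + 7382} = \frac{1}{\frac{140113}{19}} = \frac{19}{140113}$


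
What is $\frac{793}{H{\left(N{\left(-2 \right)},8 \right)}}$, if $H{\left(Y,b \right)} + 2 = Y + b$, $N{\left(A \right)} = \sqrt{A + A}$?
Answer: $\frac{2379}{20} - \frac{793 i}{20} \approx 118.95 - 39.65 i$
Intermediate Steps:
$N{\left(A \right)} = \sqrt{2} \sqrt{A}$ ($N{\left(A \right)} = \sqrt{2 A} = \sqrt{2} \sqrt{A}$)
$H{\left(Y,b \right)} = -2 + Y + b$ ($H{\left(Y,b \right)} = -2 + \left(Y + b\right) = -2 + Y + b$)
$\frac{793}{H{\left(N{\left(-2 \right)},8 \right)}} = \frac{793}{-2 + \sqrt{2} \sqrt{-2} + 8} = \frac{793}{-2 + \sqrt{2} i \sqrt{2} + 8} = \frac{793}{-2 + 2 i + 8} = \frac{793}{6 + 2 i} = 793 \frac{6 - 2 i}{40} = \frac{793 \left(6 - 2 i\right)}{40}$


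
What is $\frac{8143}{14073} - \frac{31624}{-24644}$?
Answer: $\frac{161430161}{86703753} \approx 1.8619$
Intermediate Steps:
$\frac{8143}{14073} - \frac{31624}{-24644} = 8143 \cdot \frac{1}{14073} - - \frac{7906}{6161} = \frac{8143}{14073} + \frac{7906}{6161} = \frac{161430161}{86703753}$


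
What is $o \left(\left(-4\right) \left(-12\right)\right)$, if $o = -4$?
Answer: $-192$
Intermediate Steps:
$o \left(\left(-4\right) \left(-12\right)\right) = - 4 \left(\left(-4\right) \left(-12\right)\right) = \left(-4\right) 48 = -192$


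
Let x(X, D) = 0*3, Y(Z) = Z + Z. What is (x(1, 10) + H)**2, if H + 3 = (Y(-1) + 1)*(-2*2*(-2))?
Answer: 121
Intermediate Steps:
Y(Z) = 2*Z
H = -11 (H = -3 + (2*(-1) + 1)*(-2*2*(-2)) = -3 + (-2 + 1)*(-4*(-2)) = -3 - 1*8 = -3 - 8 = -11)
x(X, D) = 0
(x(1, 10) + H)**2 = (0 - 11)**2 = (-11)**2 = 121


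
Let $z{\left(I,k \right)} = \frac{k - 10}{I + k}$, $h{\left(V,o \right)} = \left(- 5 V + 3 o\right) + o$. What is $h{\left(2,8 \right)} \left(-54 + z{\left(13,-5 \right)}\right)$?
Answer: $- \frac{4917}{4} \approx -1229.3$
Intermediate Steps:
$h{\left(V,o \right)} = - 5 V + 4 o$
$z{\left(I,k \right)} = \frac{-10 + k}{I + k}$
$h{\left(2,8 \right)} \left(-54 + z{\left(13,-5 \right)}\right) = \left(\left(-5\right) 2 + 4 \cdot 8\right) \left(-54 + \frac{-10 - 5}{13 - 5}\right) = \left(-10 + 32\right) \left(-54 + \frac{1}{8} \left(-15\right)\right) = 22 \left(-54 + \frac{1}{8} \left(-15\right)\right) = 22 \left(-54 - \frac{15}{8}\right) = 22 \left(- \frac{447}{8}\right) = - \frac{4917}{4}$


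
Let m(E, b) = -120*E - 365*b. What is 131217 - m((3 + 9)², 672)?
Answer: 393777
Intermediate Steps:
m(E, b) = -365*b - 120*E
131217 - m((3 + 9)², 672) = 131217 - (-365*672 - 120*(3 + 9)²) = 131217 - (-245280 - 120*12²) = 131217 - (-245280 - 120*144) = 131217 - (-245280 - 17280) = 131217 - 1*(-262560) = 131217 + 262560 = 393777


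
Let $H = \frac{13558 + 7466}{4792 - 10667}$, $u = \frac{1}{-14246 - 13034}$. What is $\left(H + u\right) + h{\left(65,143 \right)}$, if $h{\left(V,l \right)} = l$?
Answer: $\frac{4469013881}{32054000} \approx 139.42$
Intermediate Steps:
$u = - \frac{1}{27280}$ ($u = \frac{1}{-27280} = - \frac{1}{27280} \approx -3.6657 \cdot 10^{-5}$)
$H = - \frac{21024}{5875}$ ($H = \frac{21024}{-5875} = 21024 \left(- \frac{1}{5875}\right) = - \frac{21024}{5875} \approx -3.5786$)
$\left(H + u\right) + h{\left(65,143 \right)} = \left(- \frac{21024}{5875} - \frac{1}{27280}\right) + 143 = - \frac{114708119}{32054000} + 143 = \frac{4469013881}{32054000}$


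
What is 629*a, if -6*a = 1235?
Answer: -776815/6 ≈ -1.2947e+5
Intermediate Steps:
a = -1235/6 (a = -⅙*1235 = -1235/6 ≈ -205.83)
629*a = 629*(-1235/6) = -776815/6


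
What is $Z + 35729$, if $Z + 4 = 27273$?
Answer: $62998$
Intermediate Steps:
$Z = 27269$ ($Z = -4 + 27273 = 27269$)
$Z + 35729 = 27269 + 35729 = 62998$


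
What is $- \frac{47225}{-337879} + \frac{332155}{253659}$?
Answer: $\frac{124207245520}{85706049261} \approx 1.4492$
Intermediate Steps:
$- \frac{47225}{-337879} + \frac{332155}{253659} = \left(-47225\right) \left(- \frac{1}{337879}\right) + 332155 \cdot \frac{1}{253659} = \frac{47225}{337879} + \frac{332155}{253659} = \frac{124207245520}{85706049261}$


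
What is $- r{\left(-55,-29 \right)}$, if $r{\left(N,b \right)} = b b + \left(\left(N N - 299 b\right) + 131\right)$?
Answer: $-12668$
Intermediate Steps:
$r{\left(N,b \right)} = 131 + N^{2} + b^{2} - 299 b$ ($r{\left(N,b \right)} = b^{2} + \left(\left(N^{2} - 299 b\right) + 131\right) = b^{2} + \left(131 + N^{2} - 299 b\right) = 131 + N^{2} + b^{2} - 299 b$)
$- r{\left(-55,-29 \right)} = - (131 + \left(-55\right)^{2} + \left(-29\right)^{2} - -8671) = - (131 + 3025 + 841 + 8671) = \left(-1\right) 12668 = -12668$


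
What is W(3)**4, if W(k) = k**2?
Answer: 6561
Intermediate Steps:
W(3)**4 = (3**2)**4 = 9**4 = 6561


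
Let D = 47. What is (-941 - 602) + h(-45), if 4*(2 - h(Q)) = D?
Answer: -6211/4 ≈ -1552.8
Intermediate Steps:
h(Q) = -39/4 (h(Q) = 2 - ¼*47 = 2 - 47/4 = -39/4)
(-941 - 602) + h(-45) = (-941 - 602) - 39/4 = -1543 - 39/4 = -6211/4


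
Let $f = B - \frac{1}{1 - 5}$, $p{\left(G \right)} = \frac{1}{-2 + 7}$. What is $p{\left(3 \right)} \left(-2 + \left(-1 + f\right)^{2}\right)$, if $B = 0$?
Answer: $- \frac{23}{80} \approx -0.2875$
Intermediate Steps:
$p{\left(G \right)} = \frac{1}{5}$
$f = \frac{1}{4}$ ($f = 0 - \frac{1}{1 - 5} = 0 - \frac{1}{-4} = 0 - - \frac{1}{4} = 0 + \frac{1}{4} = \frac{1}{4} \approx 0.25$)
$p{\left(3 \right)} \left(-2 + \left(-1 + f\right)^{2}\right) = \frac{-2 + \left(-1 + \frac{1}{4}\right)^{2}}{5} = \frac{-2 + \left(- \frac{3}{4}\right)^{2}}{5} = \frac{-2 + \frac{9}{16}}{5} = \frac{1}{5} \left(- \frac{23}{16}\right) = - \frac{23}{80}$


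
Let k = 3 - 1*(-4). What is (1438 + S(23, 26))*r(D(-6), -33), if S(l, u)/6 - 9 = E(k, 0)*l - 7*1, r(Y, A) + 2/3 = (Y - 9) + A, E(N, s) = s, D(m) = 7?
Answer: -155150/3 ≈ -51717.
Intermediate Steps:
k = 7 (k = 3 + 4 = 7)
r(Y, A) = -29/3 + A + Y (r(Y, A) = -⅔ + ((Y - 9) + A) = -⅔ + ((-9 + Y) + A) = -⅔ + (-9 + A + Y) = -29/3 + A + Y)
S(l, u) = 12 (S(l, u) = 54 + 6*(0*l - 7*1) = 54 + 6*(0 - 7) = 54 + 6*(-7) = 54 - 42 = 12)
(1438 + S(23, 26))*r(D(-6), -33) = (1438 + 12)*(-29/3 - 33 + 7) = 1450*(-107/3) = -155150/3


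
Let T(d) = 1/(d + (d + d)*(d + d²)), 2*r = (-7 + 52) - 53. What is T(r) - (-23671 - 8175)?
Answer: 3184599/100 ≈ 31846.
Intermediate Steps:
r = -4 (r = ((-7 + 52) - 53)/2 = (45 - 53)/2 = (½)*(-8) = -4)
T(d) = 1/(d + 2*d*(d + d²)) (T(d) = 1/(d + (2*d)*(d + d²)) = 1/(d + 2*d*(d + d²)))
T(r) - (-23671 - 8175) = 1/((-4)*(1 + 2*(-4) + 2*(-4)²)) - (-23671 - 8175) = -1/(4*(1 - 8 + 2*16)) - 1*(-31846) = -1/(4*(1 - 8 + 32)) + 31846 = -¼/25 + 31846 = -¼*1/25 + 31846 = -1/100 + 31846 = 3184599/100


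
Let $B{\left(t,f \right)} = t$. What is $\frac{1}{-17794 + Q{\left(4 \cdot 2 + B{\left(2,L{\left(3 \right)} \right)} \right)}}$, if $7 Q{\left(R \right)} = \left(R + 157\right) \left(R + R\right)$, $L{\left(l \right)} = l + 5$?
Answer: $- \frac{7}{121218} \approx -5.7747 \cdot 10^{-5}$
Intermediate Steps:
$L{\left(l \right)} = 5 + l$
$Q{\left(R \right)} = \frac{2 R \left(157 + R\right)}{7}$ ($Q{\left(R \right)} = \frac{\left(R + 157\right) \left(R + R\right)}{7} = \frac{\left(157 + R\right) 2 R}{7} = \frac{2 R \left(157 + R\right)}{7}$)
$\frac{1}{-17794 + Q{\left(4 \cdot 2 + B{\left(2,L{\left(3 \right)} \right)} \right)}} = \frac{1}{-17794 + \frac{2 \left(4 \cdot 2 + 2\right) \left(157 + \left(4 \cdot 2 + 2\right)\right)}{7}} = \frac{1}{-17794 + \frac{2 \left(8 + 2\right) \left(157 + \left(8 + 2\right)\right)}{7}} = \frac{1}{-17794 + \frac{2}{7} \cdot 10 \left(157 + 10\right)} = \frac{1}{-17794 + \frac{2}{7} \cdot 10 \cdot 167} = \frac{1}{-17794 + \frac{3340}{7}} = \frac{1}{- \frac{121218}{7}} = - \frac{7}{121218}$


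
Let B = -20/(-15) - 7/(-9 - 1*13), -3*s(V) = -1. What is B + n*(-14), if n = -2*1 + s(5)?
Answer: 1649/66 ≈ 24.985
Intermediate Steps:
s(V) = ⅓ (s(V) = -⅓*(-1) = ⅓)
n = -5/3 (n = -2*1 + ⅓ = -2 + ⅓ = -5/3 ≈ -1.6667)
B = 109/66 (B = -20*(-1/15) - 7/(-9 - 13) = 4/3 - 7/(-22) = 4/3 - 7*(-1/22) = 4/3 + 7/22 = 109/66 ≈ 1.6515)
B + n*(-14) = 109/66 - 5/3*(-14) = 109/66 + 70/3 = 1649/66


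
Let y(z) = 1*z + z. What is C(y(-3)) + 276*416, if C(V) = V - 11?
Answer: 114799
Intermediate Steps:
y(z) = 2*z (y(z) = z + z = 2*z)
C(V) = -11 + V
C(y(-3)) + 276*416 = (-11 + 2*(-3)) + 276*416 = (-11 - 6) + 114816 = -17 + 114816 = 114799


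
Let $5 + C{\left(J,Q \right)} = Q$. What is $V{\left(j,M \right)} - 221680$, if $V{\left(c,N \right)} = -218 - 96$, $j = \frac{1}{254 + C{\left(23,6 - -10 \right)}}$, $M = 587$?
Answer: $-221994$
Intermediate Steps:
$C{\left(J,Q \right)} = -5 + Q$
$j = \frac{1}{265}$ ($j = \frac{1}{254 + \left(-5 + \left(6 - -10\right)\right)} = \frac{1}{254 + \left(-5 + \left(6 + 10\right)\right)} = \frac{1}{254 + \left(-5 + 16\right)} = \frac{1}{254 + 11} = \frac{1}{265} \approx 0.0037736$)
$V{\left(c,N \right)} = -314$
$V{\left(j,M \right)} - 221680 = -314 - 221680 = -221994$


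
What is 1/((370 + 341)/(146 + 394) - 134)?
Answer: -60/7961 ≈ -0.0075367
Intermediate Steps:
1/((370 + 341)/(146 + 394) - 134) = 1/(711/540 - 134) = 1/(711*(1/540) - 134) = 1/(79/60 - 134) = 1/(-7961/60) = -60/7961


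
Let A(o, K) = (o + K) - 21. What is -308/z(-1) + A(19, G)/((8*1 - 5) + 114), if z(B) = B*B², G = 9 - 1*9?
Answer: 36034/117 ≈ 307.98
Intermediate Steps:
G = 0 (G = 9 - 9 = 0)
A(o, K) = -21 + K + o (A(o, K) = (K + o) - 21 = -21 + K + o)
z(B) = B³
-308/z(-1) + A(19, G)/((8*1 - 5) + 114) = -308/((-1)³) + (-21 + 0 + 19)/((8*1 - 5) + 114) = -308/(-1) - 2/((8 - 5) + 114) = -308*(-1) - 2/(3 + 114) = 308 - 2/117 = 36034/117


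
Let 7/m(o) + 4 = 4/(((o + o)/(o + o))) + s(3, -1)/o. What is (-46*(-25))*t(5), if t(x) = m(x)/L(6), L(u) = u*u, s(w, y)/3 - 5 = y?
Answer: 20125/216 ≈ 93.171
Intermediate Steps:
s(w, y) = 15 + 3*y
L(u) = u²
m(o) = 7*o/12 (m(o) = 7/(-4 + (4/(((o + o)/(o + o))) + (15 + 3*(-1))/o)) = 7/(-4 + (4/(((2*o)/((2*o)))) + (15 - 3)/o)) = 7/(-4 + (4/(((2*o)*(1/(2*o)))) + 12/o)) = 7/(-4 + (4/1 + 12/o)) = 7/(-4 + (4*1 + 12/o)) = 7/(-4 + (4 + 12/o)) = 7/((12/o)) = 7*(o/12) = 7*o/12)
t(x) = 7*x/432 (t(x) = (7*x/12)/(6²) = (7*x/12)/36 = (7*x/12)*(1/36) = 7*x/432)
(-46*(-25))*t(5) = (-46*(-25))*((7/432)*5) = 1150*(35/432) = 20125/216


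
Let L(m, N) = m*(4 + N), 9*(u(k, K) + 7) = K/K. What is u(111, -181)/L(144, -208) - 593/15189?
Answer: -25972999/669288096 ≈ -0.038807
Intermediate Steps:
u(k, K) = -62/9 (u(k, K) = -7 + (K/K)/9 = -7 + (1/9)*1 = -7 + 1/9 = -62/9)
u(111, -181)/L(144, -208) - 593/15189 = -62*1/(144*(4 - 208))/9 - 593/15189 = -62/(9*(144*(-204))) - 593*1/15189 = -62/9/(-29376) - 593/15189 = -62/9*(-1/29376) - 593/15189 = 31/132192 - 593/15189 = -25972999/669288096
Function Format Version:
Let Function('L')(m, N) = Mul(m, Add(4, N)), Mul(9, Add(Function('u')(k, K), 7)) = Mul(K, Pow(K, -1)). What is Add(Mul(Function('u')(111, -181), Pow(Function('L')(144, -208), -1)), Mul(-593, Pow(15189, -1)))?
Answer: Rational(-25972999, 669288096) ≈ -0.038807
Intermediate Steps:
Function('u')(k, K) = Rational(-62, 9) (Function('u')(k, K) = Add(-7, Mul(Rational(1, 9), Mul(K, Pow(K, -1)))) = Add(-7, Mul(Rational(1, 9), 1)) = Add(-7, Rational(1, 9)) = Rational(-62, 9))
Add(Mul(Function('u')(111, -181), Pow(Function('L')(144, -208), -1)), Mul(-593, Pow(15189, -1))) = Add(Mul(Rational(-62, 9), Pow(Mul(144, Add(4, -208)), -1)), Mul(-593, Pow(15189, -1))) = Add(Mul(Rational(-62, 9), Pow(Mul(144, -204), -1)), Mul(-593, Rational(1, 15189))) = Add(Mul(Rational(-62, 9), Pow(-29376, -1)), Rational(-593, 15189)) = Add(Mul(Rational(-62, 9), Rational(-1, 29376)), Rational(-593, 15189)) = Add(Rational(31, 132192), Rational(-593, 15189)) = Rational(-25972999, 669288096)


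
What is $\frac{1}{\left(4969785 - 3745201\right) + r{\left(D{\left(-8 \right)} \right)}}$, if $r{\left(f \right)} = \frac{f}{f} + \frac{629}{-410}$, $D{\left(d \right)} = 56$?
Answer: $\frac{410}{502079221} \approx 8.166 \cdot 10^{-7}$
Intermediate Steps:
$r{\left(f \right)} = - \frac{219}{410}$ ($r{\left(f \right)} = 1 + 629 \left(- \frac{1}{410}\right) = 1 - \frac{629}{410} = - \frac{219}{410}$)
$\frac{1}{\left(4969785 - 3745201\right) + r{\left(D{\left(-8 \right)} \right)}} = \frac{1}{\left(4969785 - 3745201\right) - \frac{219}{410}} = \frac{1}{1224584 - \frac{219}{410}} = \frac{1}{\frac{502079221}{410}} = \frac{410}{502079221}$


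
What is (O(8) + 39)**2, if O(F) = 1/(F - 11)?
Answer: 13456/9 ≈ 1495.1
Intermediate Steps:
O(F) = 1/(-11 + F)
(O(8) + 39)**2 = (1/(-11 + 8) + 39)**2 = (1/(-3) + 39)**2 = (-1/3 + 39)**2 = (116/3)**2 = 13456/9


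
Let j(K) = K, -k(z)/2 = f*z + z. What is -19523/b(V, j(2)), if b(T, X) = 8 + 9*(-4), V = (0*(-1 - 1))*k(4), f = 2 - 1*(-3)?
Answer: 2789/4 ≈ 697.25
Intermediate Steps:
f = 5 (f = 2 + 3 = 5)
k(z) = -12*z (k(z) = -2*(5*z + z) = -12*z)
V = 0 (V = (0*(-1 - 1))*(-12*4) = (0*(-2))*(-48) = 0*(-48) = 0)
b(T, X) = -28 (b(T, X) = 8 - 36 = -28)
-19523/b(V, j(2)) = -19523/(-28) = -19523*(-1/28) = 2789/4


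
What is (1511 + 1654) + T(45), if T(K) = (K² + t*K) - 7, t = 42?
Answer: 7073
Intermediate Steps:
T(K) = -7 + K² + 42*K (T(K) = (K² + 42*K) - 7 = -7 + K² + 42*K)
(1511 + 1654) + T(45) = (1511 + 1654) + (-7 + 45² + 42*45) = 3165 + (-7 + 2025 + 1890) = 3165 + 3908 = 7073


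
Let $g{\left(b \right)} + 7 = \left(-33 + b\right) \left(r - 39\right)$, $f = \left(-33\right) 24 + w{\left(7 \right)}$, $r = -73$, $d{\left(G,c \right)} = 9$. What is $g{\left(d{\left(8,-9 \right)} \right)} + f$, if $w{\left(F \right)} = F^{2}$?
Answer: $1938$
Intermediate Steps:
$f = -743$ ($f = \left(-33\right) 24 + 7^{2} = -792 + 49 = -743$)
$g{\left(b \right)} = 3689 - 112 b$ ($g{\left(b \right)} = -7 + \left(-33 + b\right) \left(-73 - 39\right) = -7 + \left(-33 + b\right) \left(-112\right) = -7 - \left(-3696 + 112 b\right) = 3689 - 112 b$)
$g{\left(d{\left(8,-9 \right)} \right)} + f = \left(3689 - 1008\right) - 743 = 2681 - 743 = 1938$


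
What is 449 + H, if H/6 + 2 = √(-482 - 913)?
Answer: 437 + 18*I*√155 ≈ 437.0 + 224.1*I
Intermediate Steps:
H = -12 + 18*I*√155 (H = -12 + 6*√(-482 - 913) = -12 + 6*√(-1395) = -12 + 6*(3*I*√155) = -12 + 18*I*√155 ≈ -12.0 + 224.1*I)
449 + H = 449 + (-12 + 18*I*√155) = 437 + 18*I*√155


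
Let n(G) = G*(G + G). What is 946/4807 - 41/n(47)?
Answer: 362031/1930666 ≈ 0.18752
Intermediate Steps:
n(G) = 2*G² (n(G) = G*(2*G) = 2*G²)
946/4807 - 41/n(47) = 946/4807 - 41/(2*47²) = 946*(1/4807) - 41/(2*2209) = 86/437 - 41/4418 = 362031/1930666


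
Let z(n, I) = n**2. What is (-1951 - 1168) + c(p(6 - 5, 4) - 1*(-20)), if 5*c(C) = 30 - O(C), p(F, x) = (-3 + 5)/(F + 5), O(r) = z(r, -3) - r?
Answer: -143623/45 ≈ -3191.6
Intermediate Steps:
O(r) = r**2 - r
p(F, x) = 2/(5 + F)
c(C) = 6 - C*(-1 + C)/5 (c(C) = (30 - C*(-1 + C))/5 = 6 - C*(-1 + C)/5)
(-1951 - 1168) + c(p(6 - 5, 4) - 1*(-20)) = (-1951 - 1168) + (6 - (2/(5 + (6 - 5)) - 1*(-20))**2/5 + (2/(5 + (6 - 5)) - 1*(-20))/5) = -3119 + (6 - (2/(5 + 1) + 20)**2/5 + (2/(5 + 1) + 20)/5) = -3119 + (6 - (2/6 + 20)**2/5 + (2/6 + 20)/5) = -3119 + (6 - (2*(1/6) + 20)**2/5 + (2*(1/6) + 20)/5) = -3119 + (6 - (1/3 + 20)**2/5 + (1/3 + 20)/5) = -3119 + (6 - (61/3)**2/5 + (1/5)*(61/3)) = -3119 + (6 - 1/5*3721/9 + 61/15) = -3119 + (6 - 3721/45 + 61/15) = -3119 - 3268/45 = -143623/45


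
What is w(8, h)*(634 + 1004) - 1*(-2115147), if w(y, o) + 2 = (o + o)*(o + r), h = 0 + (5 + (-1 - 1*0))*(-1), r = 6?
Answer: 2085663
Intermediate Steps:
h = -4 (h = 0 + (5 + (-1 + 0))*(-1) = 0 + (5 - 1)*(-1) = 0 + 4*(-1) = 0 - 4 = -4)
w(y, o) = -2 + 2*o*(6 + o) (w(y, o) = -2 + (o + o)*(o + 6) = -2 + (2*o)*(6 + o) = -2 + 2*o*(6 + o))
w(8, h)*(634 + 1004) - 1*(-2115147) = (-2 + 2*(-4)² + 12*(-4))*(634 + 1004) - 1*(-2115147) = (-2 + 2*16 - 48)*1638 + 2115147 = (-2 + 32 - 48)*1638 + 2115147 = -18*1638 + 2115147 = -29484 + 2115147 = 2085663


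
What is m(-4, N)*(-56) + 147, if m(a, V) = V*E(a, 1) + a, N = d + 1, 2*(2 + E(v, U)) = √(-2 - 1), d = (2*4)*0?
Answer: 483 - 28*I*√3 ≈ 483.0 - 48.497*I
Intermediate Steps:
d = 0 (d = 8*0 = 0)
E(v, U) = -2 + I*√3/2 (E(v, U) = -2 + √(-2 - 1)/2 = -2 + √(-3)/2 = -2 + (I*√3)/2 = -2 + I*√3/2)
N = 1 (N = 0 + 1 = 1)
m(a, V) = a + V*(-2 + I*√3/2) (m(a, V) = V*(-2 + I*√3/2) + a = a + V*(-2 + I*√3/2))
m(-4, N)*(-56) + 147 = (-4 - ½*1*(4 - I*√3))*(-56) + 147 = (-4 + (-2 + I*√3/2))*(-56) + 147 = (-6 + I*√3/2)*(-56) + 147 = (336 - 28*I*√3) + 147 = 483 - 28*I*√3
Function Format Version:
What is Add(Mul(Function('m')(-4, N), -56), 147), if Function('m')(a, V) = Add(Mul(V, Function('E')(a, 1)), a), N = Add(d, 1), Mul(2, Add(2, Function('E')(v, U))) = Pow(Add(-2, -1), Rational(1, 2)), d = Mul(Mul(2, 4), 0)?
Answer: Add(483, Mul(-28, I, Pow(3, Rational(1, 2)))) ≈ Add(483.00, Mul(-48.497, I))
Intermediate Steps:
d = 0 (d = Mul(8, 0) = 0)
Function('E')(v, U) = Add(-2, Mul(Rational(1, 2), I, Pow(3, Rational(1, 2)))) (Function('E')(v, U) = Add(-2, Mul(Rational(1, 2), Pow(Add(-2, -1), Rational(1, 2)))) = Add(-2, Mul(Rational(1, 2), Pow(-3, Rational(1, 2)))) = Add(-2, Mul(Rational(1, 2), Mul(I, Pow(3, Rational(1, 2))))) = Add(-2, Mul(Rational(1, 2), I, Pow(3, Rational(1, 2)))))
N = 1 (N = Add(0, 1) = 1)
Function('m')(a, V) = Add(a, Mul(V, Add(-2, Mul(Rational(1, 2), I, Pow(3, Rational(1, 2)))))) (Function('m')(a, V) = Add(Mul(V, Add(-2, Mul(Rational(1, 2), I, Pow(3, Rational(1, 2))))), a) = Add(a, Mul(V, Add(-2, Mul(Rational(1, 2), I, Pow(3, Rational(1, 2)))))))
Add(Mul(Function('m')(-4, N), -56), 147) = Add(Mul(Add(-4, Mul(Rational(-1, 2), 1, Add(4, Mul(-1, I, Pow(3, Rational(1, 2)))))), -56), 147) = Add(Mul(Add(-4, Add(-2, Mul(Rational(1, 2), I, Pow(3, Rational(1, 2))))), -56), 147) = Add(Mul(Add(-6, Mul(Rational(1, 2), I, Pow(3, Rational(1, 2)))), -56), 147) = Add(Add(336, Mul(-28, I, Pow(3, Rational(1, 2)))), 147) = Add(483, Mul(-28, I, Pow(3, Rational(1, 2))))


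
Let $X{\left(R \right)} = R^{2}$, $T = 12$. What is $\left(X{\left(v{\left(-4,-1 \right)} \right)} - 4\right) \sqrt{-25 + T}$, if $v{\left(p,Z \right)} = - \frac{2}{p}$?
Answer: $- \frac{15 i \sqrt{13}}{4} \approx - 13.521 i$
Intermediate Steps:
$\left(X{\left(v{\left(-4,-1 \right)} \right)} - 4\right) \sqrt{-25 + T} = \left(\left(- \frac{2}{-4}\right)^{2} - 4\right) \sqrt{-25 + 12} = \left(\left(\left(-2\right) \left(- \frac{1}{4}\right)\right)^{2} - 4\right) \sqrt{-13} = \left(\left(\frac{1}{2}\right)^{2} - 4\right) i \sqrt{13} = \left(\frac{1}{4} - 4\right) i \sqrt{13} = - \frac{15 i \sqrt{13}}{4}$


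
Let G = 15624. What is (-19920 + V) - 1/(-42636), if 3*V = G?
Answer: -627260831/42636 ≈ -14712.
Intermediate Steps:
V = 5208 (V = (⅓)*15624 = 5208)
(-19920 + V) - 1/(-42636) = (-19920 + 5208) - 1/(-42636) = -14712 - 1*(-1/42636) = -14712 + 1/42636 = -627260831/42636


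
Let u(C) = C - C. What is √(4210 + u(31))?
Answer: √4210 ≈ 64.885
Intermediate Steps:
u(C) = 0
√(4210 + u(31)) = √(4210 + 0) = √4210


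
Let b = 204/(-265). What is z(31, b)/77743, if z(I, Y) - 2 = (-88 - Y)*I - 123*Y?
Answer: -690974/20601895 ≈ -0.033539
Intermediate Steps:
b = -204/265 (b = 204*(-1/265) = -204/265 ≈ -0.76981)
z(I, Y) = 2 - 123*Y + I*(-88 - Y) (z(I, Y) = 2 + ((-88 - Y)*I - 123*Y) = 2 + (I*(-88 - Y) - 123*Y) = 2 + (-123*Y + I*(-88 - Y)) = 2 - 123*Y + I*(-88 - Y))
z(31, b)/77743 = (2 - 123*(-204/265) - 88*31 - 1*31*(-204/265))/77743 = (2 + 25092/265 - 2728 + 6324/265)*(1/77743) = -690974/265*1/77743 = -690974/20601895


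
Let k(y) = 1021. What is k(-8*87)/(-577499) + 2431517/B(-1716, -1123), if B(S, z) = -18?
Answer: -1404198654361/10394982 ≈ -1.3508e+5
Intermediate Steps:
k(-8*87)/(-577499) + 2431517/B(-1716, -1123) = 1021/(-577499) + 2431517/(-18) = 1021*(-1/577499) + 2431517*(-1/18) = -1021/577499 - 2431517/18 = -1404198654361/10394982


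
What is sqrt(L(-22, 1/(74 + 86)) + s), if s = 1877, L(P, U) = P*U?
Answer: sqrt(750745)/20 ≈ 43.323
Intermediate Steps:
sqrt(L(-22, 1/(74 + 86)) + s) = sqrt(-22/(74 + 86) + 1877) = sqrt(-22/160 + 1877) = sqrt(-22*1/160 + 1877) = sqrt(-11/80 + 1877) = sqrt(150149/80) = sqrt(750745)/20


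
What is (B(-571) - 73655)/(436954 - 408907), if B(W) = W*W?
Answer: 252386/28047 ≈ 8.9987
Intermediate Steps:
B(W) = W**2
(B(-571) - 73655)/(436954 - 408907) = ((-571)**2 - 73655)/(436954 - 408907) = (326041 - 73655)/28047 = 252386*(1/28047) = 252386/28047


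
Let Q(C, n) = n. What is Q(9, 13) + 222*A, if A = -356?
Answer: -79019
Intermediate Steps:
Q(9, 13) + 222*A = 13 + 222*(-356) = 13 - 79032 = -79019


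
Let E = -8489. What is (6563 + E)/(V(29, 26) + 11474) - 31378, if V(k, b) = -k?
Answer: -119707712/3815 ≈ -31378.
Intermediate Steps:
(6563 + E)/(V(29, 26) + 11474) - 31378 = (6563 - 8489)/(-1*29 + 11474) - 31378 = -1926/(-29 + 11474) - 31378 = -1926/11445 - 31378 = -1926*1/11445 - 31378 = -642/3815 - 31378 = -119707712/3815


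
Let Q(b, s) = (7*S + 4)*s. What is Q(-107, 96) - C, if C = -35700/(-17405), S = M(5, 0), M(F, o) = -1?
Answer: -1009668/3481 ≈ -290.05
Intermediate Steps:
S = -1
Q(b, s) = -3*s (Q(b, s) = (7*(-1) + 4)*s = (-7 + 4)*s = -3*s)
C = 7140/3481 (C = -35700*(-1/17405) = 7140/3481 ≈ 2.0511)
Q(-107, 96) - C = -3*96 - 1*7140/3481 = -288 - 7140/3481 = -1009668/3481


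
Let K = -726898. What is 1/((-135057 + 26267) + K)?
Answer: -1/835688 ≈ -1.1966e-6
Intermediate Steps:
1/((-135057 + 26267) + K) = 1/((-135057 + 26267) - 726898) = 1/(-108790 - 726898) = 1/(-835688) = -1/835688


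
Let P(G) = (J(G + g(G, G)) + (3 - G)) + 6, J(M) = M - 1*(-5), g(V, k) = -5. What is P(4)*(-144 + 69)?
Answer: -675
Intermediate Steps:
J(M) = 5 + M (J(M) = M + 5 = 5 + M)
P(G) = 9 (P(G) = ((5 + (G - 5)) + (3 - G)) + 6 = ((5 + (-5 + G)) + (3 - G)) + 6 = (G + (3 - G)) + 6 = 3 + 6 = 9)
P(4)*(-144 + 69) = 9*(-144 + 69) = 9*(-75) = -675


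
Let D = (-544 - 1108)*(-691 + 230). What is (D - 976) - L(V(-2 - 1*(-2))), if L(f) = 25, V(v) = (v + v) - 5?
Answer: 760571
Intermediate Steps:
V(v) = -5 + 2*v (V(v) = 2*v - 5 = -5 + 2*v)
D = 761572 (D = -1652*(-461) = 761572)
(D - 976) - L(V(-2 - 1*(-2))) = (761572 - 976) - 1*25 = 760596 - 25 = 760571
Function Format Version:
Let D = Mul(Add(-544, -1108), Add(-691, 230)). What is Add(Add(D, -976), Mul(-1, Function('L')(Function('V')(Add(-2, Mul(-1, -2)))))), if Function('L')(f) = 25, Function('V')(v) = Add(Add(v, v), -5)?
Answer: 760571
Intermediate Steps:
Function('V')(v) = Add(-5, Mul(2, v)) (Function('V')(v) = Add(Mul(2, v), -5) = Add(-5, Mul(2, v)))
D = 761572 (D = Mul(-1652, -461) = 761572)
Add(Add(D, -976), Mul(-1, Function('L')(Function('V')(Add(-2, Mul(-1, -2)))))) = Add(Add(761572, -976), Mul(-1, 25)) = Add(760596, -25) = 760571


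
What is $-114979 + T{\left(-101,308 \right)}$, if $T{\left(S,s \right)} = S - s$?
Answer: $-115388$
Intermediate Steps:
$-114979 + T{\left(-101,308 \right)} = -114979 - 409 = -115388$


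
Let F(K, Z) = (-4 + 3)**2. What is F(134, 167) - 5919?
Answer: -5918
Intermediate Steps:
F(K, Z) = 1 (F(K, Z) = (-1)**2 = 1)
F(134, 167) - 5919 = 1 - 5919 = -5918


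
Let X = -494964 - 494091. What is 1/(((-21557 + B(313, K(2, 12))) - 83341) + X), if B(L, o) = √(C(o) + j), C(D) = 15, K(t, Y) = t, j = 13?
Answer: -156279/170961880883 - 2*√7/1196733166181 ≈ -9.1412e-7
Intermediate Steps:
B(L, o) = 2*√7 (B(L, o) = √(15 + 13) = √28 = 2*√7)
X = -989055
1/(((-21557 + B(313, K(2, 12))) - 83341) + X) = 1/(((-21557 + 2*√7) - 83341) - 989055) = 1/((-104898 + 2*√7) - 989055) = 1/(-1093953 + 2*√7)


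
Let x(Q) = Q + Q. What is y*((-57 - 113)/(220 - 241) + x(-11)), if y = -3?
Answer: 292/7 ≈ 41.714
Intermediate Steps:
x(Q) = 2*Q
y*((-57 - 113)/(220 - 241) + x(-11)) = -3*((-57 - 113)/(220 - 241) + 2*(-11)) = -3*(-170/(-21) - 22) = -3*(-170*(-1/21) - 22) = -3*(170/21 - 22) = -3*(-292/21) = 292/7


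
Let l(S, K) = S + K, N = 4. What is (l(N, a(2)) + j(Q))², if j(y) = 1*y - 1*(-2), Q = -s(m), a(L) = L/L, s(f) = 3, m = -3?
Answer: 16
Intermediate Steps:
a(L) = 1
l(S, K) = K + S
Q = -3 (Q = -1*3 = -3)
j(y) = 2 + y (j(y) = y + 2 = 2 + y)
(l(N, a(2)) + j(Q))² = ((1 + 4) + (2 - 3))² = (5 - 1)² = 4² = 16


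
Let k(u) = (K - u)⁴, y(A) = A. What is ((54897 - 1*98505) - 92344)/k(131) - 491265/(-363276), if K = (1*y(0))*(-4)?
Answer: 16069790621257/11887194811244 ≈ 1.3519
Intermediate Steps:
K = 0 (K = (1*0)*(-4) = 0*(-4) = 0)
k(u) = u⁴ (k(u) = (0 - u)⁴ = (-u)⁴ = u⁴)
((54897 - 1*98505) - 92344)/k(131) - 491265/(-363276) = ((54897 - 1*98505) - 92344)/(131⁴) - 491265/(-363276) = ((54897 - 98505) - 92344)/294499921 - 491265*(-1/363276) = (-43608 - 92344)*(1/294499921) + 54585/40364 = -135952*1/294499921 + 54585/40364 = -135952/294499921 + 54585/40364 = 16069790621257/11887194811244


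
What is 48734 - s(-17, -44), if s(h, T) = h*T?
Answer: 47986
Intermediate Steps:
s(h, T) = T*h
48734 - s(-17, -44) = 48734 - (-44)*(-17) = 48734 - 1*748 = 48734 - 748 = 47986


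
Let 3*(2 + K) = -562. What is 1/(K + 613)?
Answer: 3/1271 ≈ 0.0023603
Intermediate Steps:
K = -568/3 (K = -2 + (⅓)*(-562) = -2 - 562/3 = -568/3 ≈ -189.33)
1/(K + 613) = 1/(-568/3 + 613) = 1/(1271/3) = 3/1271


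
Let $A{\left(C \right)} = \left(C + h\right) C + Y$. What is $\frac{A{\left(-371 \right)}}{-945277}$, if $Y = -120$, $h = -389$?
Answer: $- \frac{281840}{945277} \approx -0.29816$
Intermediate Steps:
$A{\left(C \right)} = -120 + C \left(-389 + C\right)$ ($A{\left(C \right)} = \left(C - 389\right) C - 120 = \left(-389 + C\right) C - 120 = C \left(-389 + C\right) - 120 = -120 + C \left(-389 + C\right)$)
$\frac{A{\left(-371 \right)}}{-945277} = \frac{-120 + \left(-371\right)^{2} - -144319}{-945277} = \left(-120 + 137641 + 144319\right) \left(- \frac{1}{945277}\right) = 281840 \left(- \frac{1}{945277}\right) = - \frac{281840}{945277}$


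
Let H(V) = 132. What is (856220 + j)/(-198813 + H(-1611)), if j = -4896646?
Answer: 4040426/198681 ≈ 20.336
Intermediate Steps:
(856220 + j)/(-198813 + H(-1611)) = (856220 - 4896646)/(-198813 + 132) = -4040426/(-198681) = -4040426*(-1/198681) = 4040426/198681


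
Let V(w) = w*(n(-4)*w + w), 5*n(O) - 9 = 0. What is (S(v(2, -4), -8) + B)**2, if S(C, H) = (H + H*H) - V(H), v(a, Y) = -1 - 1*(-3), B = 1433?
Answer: 42889401/25 ≈ 1.7156e+6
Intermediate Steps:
n(O) = 9/5 (n(O) = 9/5 + (1/5)*0 = 9/5 + 0 = 9/5)
v(a, Y) = 2 (v(a, Y) = -1 + 3 = 2)
V(w) = 14*w**2/5 (V(w) = w*(9*w/5 + w) = w*(14*w/5) = 14*w**2/5)
S(C, H) = H - 9*H**2/5 (S(C, H) = (H + H*H) - 14*H**2/5 = (H + H**2) - 14*H**2/5 = H - 9*H**2/5)
(S(v(2, -4), -8) + B)**2 = ((1/5)*(-8)*(5 - 9*(-8)) + 1433)**2 = ((1/5)*(-8)*(5 + 72) + 1433)**2 = ((1/5)*(-8)*77 + 1433)**2 = (-616/5 + 1433)**2 = (6549/5)**2 = 42889401/25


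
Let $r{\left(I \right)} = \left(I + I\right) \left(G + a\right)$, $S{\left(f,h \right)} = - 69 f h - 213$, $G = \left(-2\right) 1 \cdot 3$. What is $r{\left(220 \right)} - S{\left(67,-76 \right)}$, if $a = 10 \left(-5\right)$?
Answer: $-375775$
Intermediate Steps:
$G = -6$ ($G = \left(-2\right) 3 = -6$)
$a = -50$
$S{\left(f,h \right)} = -213 - 69 f h$ ($S{\left(f,h \right)} = - 69 f h - 213 = -213 - 69 f h$)
$r{\left(I \right)} = - 112 I$ ($r{\left(I \right)} = \left(I + I\right) \left(-6 - 50\right) = 2 I \left(-56\right) = - 112 I$)
$r{\left(220 \right)} - S{\left(67,-76 \right)} = \left(-112\right) 220 - \left(-213 - 4623 \left(-76\right)\right) = -24640 - \left(-213 + 351348\right) = -24640 - 351135 = -375775$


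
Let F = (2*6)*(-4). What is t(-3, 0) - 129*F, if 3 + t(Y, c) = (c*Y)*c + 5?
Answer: 6194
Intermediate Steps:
t(Y, c) = 2 + Y*c² (t(Y, c) = -3 + ((c*Y)*c + 5) = -3 + ((Y*c)*c + 5) = -3 + (Y*c² + 5) = -3 + (5 + Y*c²) = 2 + Y*c²)
F = -48 (F = 12*(-4) = -48)
t(-3, 0) - 129*F = (2 - 3*0²) - 129*(-48) = (2 - 3*0) + 6192 = (2 + 0) + 6192 = 2 + 6192 = 6194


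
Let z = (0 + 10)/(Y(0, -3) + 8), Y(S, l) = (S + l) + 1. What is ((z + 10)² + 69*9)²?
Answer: 46430596/81 ≈ 5.7322e+5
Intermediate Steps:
Y(S, l) = 1 + S + l
z = 5/3 (z = (0 + 10)/((1 + 0 - 3) + 8) = 10/(-2 + 8) = 10/6 = 10*(⅙) = 5/3 ≈ 1.6667)
((z + 10)² + 69*9)² = ((5/3 + 10)² + 69*9)² = ((35/3)² + 621)² = (1225/9 + 621)² = (6814/9)² = 46430596/81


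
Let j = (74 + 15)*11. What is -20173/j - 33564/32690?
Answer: -346157263/16001755 ≈ -21.632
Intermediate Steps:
j = 979 (j = 89*11 = 979)
-20173/j - 33564/32690 = -20173/979 - 33564/32690 = -20173*1/979 - 33564*1/32690 = -20173/979 - 16782/16345 = -346157263/16001755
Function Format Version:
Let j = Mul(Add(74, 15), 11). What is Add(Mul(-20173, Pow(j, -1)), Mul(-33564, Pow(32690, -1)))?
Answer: Rational(-346157263, 16001755) ≈ -21.632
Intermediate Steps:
j = 979 (j = Mul(89, 11) = 979)
Add(Mul(-20173, Pow(j, -1)), Mul(-33564, Pow(32690, -1))) = Add(Mul(-20173, Pow(979, -1)), Mul(-33564, Pow(32690, -1))) = Add(Mul(-20173, Rational(1, 979)), Mul(-33564, Rational(1, 32690))) = Add(Rational(-20173, 979), Rational(-16782, 16345)) = Rational(-346157263, 16001755)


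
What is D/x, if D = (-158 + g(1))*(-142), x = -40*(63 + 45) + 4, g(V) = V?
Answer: -11147/2158 ≈ -5.1654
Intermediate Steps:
x = -4316 (x = -40*108 + 4 = -4320 + 4 = -4316)
D = 22294 (D = (-158 + 1)*(-142) = -157*(-142) = 22294)
D/x = 22294/(-4316) = 22294*(-1/4316) = -11147/2158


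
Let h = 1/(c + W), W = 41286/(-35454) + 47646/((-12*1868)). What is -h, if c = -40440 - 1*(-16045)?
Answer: 22076024/538617236265 ≈ 4.0986e-5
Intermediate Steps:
c = -24395 (c = -40440 + 16045 = -24395)
W = -72630785/22076024 (W = 41286*(-1/35454) + 47646/(-22416) = -6881/5909 + 47646*(-1/22416) = -6881/5909 - 7941/3736 = -72630785/22076024 ≈ -3.2900)
h = -22076024/538617236265 (h = 1/(-24395 - 72630785/22076024) = 1/(-538617236265/22076024) = -22076024/538617236265 ≈ -4.0986e-5)
-h = -1*(-22076024/538617236265) = 22076024/538617236265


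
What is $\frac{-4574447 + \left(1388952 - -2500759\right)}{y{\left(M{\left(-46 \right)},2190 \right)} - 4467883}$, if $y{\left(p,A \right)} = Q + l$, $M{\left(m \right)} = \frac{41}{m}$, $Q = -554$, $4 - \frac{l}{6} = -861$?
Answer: $\frac{684736}{4463247} \approx 0.15342$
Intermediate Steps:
$l = 5190$ ($l = 24 - -5166 = 24 + 5166 = 5190$)
$y{\left(p,A \right)} = 4636$ ($y{\left(p,A \right)} = -554 + 5190 = 4636$)
$\frac{-4574447 + \left(1388952 - -2500759\right)}{y{\left(M{\left(-46 \right)},2190 \right)} - 4467883} = \frac{-4574447 + \left(1388952 - -2500759\right)}{4636 - 4467883} = \frac{-4574447 + \left(1388952 + 2500759\right)}{-4463247} = \left(-4574447 + 3889711\right) \left(- \frac{1}{4463247}\right) = \left(-684736\right) \left(- \frac{1}{4463247}\right) = \frac{684736}{4463247}$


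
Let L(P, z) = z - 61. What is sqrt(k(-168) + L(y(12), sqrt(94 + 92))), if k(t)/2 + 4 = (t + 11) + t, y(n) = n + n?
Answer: sqrt(-719 + sqrt(186)) ≈ 26.559*I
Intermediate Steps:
y(n) = 2*n
k(t) = 14 + 4*t (k(t) = -8 + 2*((t + 11) + t) = -8 + 2*((11 + t) + t) = -8 + 2*(11 + 2*t) = -8 + (22 + 4*t) = 14 + 4*t)
L(P, z) = -61 + z
sqrt(k(-168) + L(y(12), sqrt(94 + 92))) = sqrt((14 + 4*(-168)) + (-61 + sqrt(94 + 92))) = sqrt((14 - 672) + (-61 + sqrt(186))) = sqrt(-658 + (-61 + sqrt(186))) = sqrt(-719 + sqrt(186))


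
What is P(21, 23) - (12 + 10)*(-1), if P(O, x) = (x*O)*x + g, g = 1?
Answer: 11132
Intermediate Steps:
P(O, x) = 1 + O*x² (P(O, x) = (x*O)*x + 1 = (O*x)*x + 1 = O*x² + 1 = 1 + O*x²)
P(21, 23) - (12 + 10)*(-1) = (1 + 21*23²) - (12 + 10)*(-1) = (1 + 21*529) - 22*(-1) = (1 + 11109) - 1*(-22) = 11110 + 22 = 11132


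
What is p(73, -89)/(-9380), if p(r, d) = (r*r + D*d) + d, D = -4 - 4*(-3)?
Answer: -1132/2345 ≈ -0.48273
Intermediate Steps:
D = 8 (D = -4 + 12 = 8)
p(r, d) = r² + 9*d (p(r, d) = (r*r + 8*d) + d = (r² + 8*d) + d = r² + 9*d)
p(73, -89)/(-9380) = (73² + 9*(-89))/(-9380) = (5329 - 801)*(-1/9380) = 4528*(-1/9380) = -1132/2345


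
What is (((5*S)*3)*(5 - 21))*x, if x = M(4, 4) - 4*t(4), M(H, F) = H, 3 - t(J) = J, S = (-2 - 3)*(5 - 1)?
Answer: 38400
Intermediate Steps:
S = -20 (S = -5*4 = -20)
t(J) = 3 - J
x = 8 (x = 4 - 4*(3 - 1*4) = 4 - 4*(3 - 4) = 4 - 4*(-1) = 4 + 4 = 8)
(((5*S)*3)*(5 - 21))*x = (((5*(-20))*3)*(5 - 21))*8 = (-100*3*(-16))*8 = -300*(-16)*8 = 4800*8 = 38400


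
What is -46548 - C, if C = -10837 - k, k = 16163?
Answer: -19548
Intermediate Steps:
C = -27000 (C = -10837 - 1*16163 = -10837 - 16163 = -27000)
-46548 - C = -46548 - 1*(-27000) = -46548 + 27000 = -19548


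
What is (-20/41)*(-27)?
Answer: 540/41 ≈ 13.171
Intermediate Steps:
(-20/41)*(-27) = ((1/41)*(-20))*(-27) = -20/41*(-27) = 540/41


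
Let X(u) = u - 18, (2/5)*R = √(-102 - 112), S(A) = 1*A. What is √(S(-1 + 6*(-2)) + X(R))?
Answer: √(-124 + 10*I*√214)/2 ≈ 2.9106 + 6.2826*I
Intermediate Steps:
S(A) = A
R = 5*I*√214/2 (R = 5*√(-102 - 112)/2 = 5*√(-214)/2 = 5*(I*√214)/2 = 5*I*√214/2 ≈ 36.572*I)
X(u) = -18 + u
√(S(-1 + 6*(-2)) + X(R)) = √((-1 + 6*(-2)) + (-18 + 5*I*√214/2)) = √((-1 - 12) + (-18 + 5*I*√214/2)) = √(-13 + (-18 + 5*I*√214/2)) = √(-31 + 5*I*√214/2)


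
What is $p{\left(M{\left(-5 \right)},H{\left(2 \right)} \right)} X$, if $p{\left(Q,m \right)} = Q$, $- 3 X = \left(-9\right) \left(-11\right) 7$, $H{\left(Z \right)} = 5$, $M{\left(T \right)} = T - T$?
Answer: $0$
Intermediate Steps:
$M{\left(T \right)} = 0$
$X = -231$ ($X = - \frac{\left(-9\right) \left(-11\right) 7}{3} = - \frac{99 \cdot 7}{3} = \left(- \frac{1}{3}\right) 693 = -231$)
$p{\left(M{\left(-5 \right)},H{\left(2 \right)} \right)} X = 0 \left(-231\right) = 0$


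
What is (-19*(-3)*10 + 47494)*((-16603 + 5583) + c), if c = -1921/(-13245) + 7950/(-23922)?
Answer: -9323647166621824/17602605 ≈ -5.2967e+8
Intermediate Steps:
c = -3296866/17602605 (c = -1921*(-1/13245) + 7950*(-1/23922) = 1921/13245 - 1325/3987 = -3296866/17602605 ≈ -0.18729)
(-19*(-3)*10 + 47494)*((-16603 + 5583) + c) = (-19*(-3)*10 + 47494)*((-16603 + 5583) - 3296866/17602605) = (57*10 + 47494)*(-11020 - 3296866/17602605) = (570 + 47494)*(-193984003966/17602605) = 48064*(-193984003966/17602605) = -9323647166621824/17602605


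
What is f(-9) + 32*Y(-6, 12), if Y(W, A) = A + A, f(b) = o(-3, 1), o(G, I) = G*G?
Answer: 777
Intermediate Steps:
o(G, I) = G²
f(b) = 9 (f(b) = (-3)² = 9)
Y(W, A) = 2*A
f(-9) + 32*Y(-6, 12) = 9 + 32*(2*12) = 9 + 32*24 = 9 + 768 = 777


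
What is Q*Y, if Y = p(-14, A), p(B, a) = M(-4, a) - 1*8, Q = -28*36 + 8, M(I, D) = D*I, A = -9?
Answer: -28000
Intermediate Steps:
Q = -1000 (Q = -1008 + 8 = -1000)
p(B, a) = -8 - 4*a (p(B, a) = a*(-4) - 1*8 = -4*a - 8 = -8 - 4*a)
Y = 28 (Y = -8 - 4*(-9) = -8 + 36 = 28)
Q*Y = -1000*28 = -28000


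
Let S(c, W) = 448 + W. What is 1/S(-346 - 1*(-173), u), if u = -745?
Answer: -1/297 ≈ -0.0033670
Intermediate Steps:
1/S(-346 - 1*(-173), u) = 1/(448 - 745) = 1/(-297) = -1/297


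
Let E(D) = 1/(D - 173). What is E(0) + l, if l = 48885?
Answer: 8457104/173 ≈ 48885.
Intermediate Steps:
E(D) = 1/(-173 + D)
E(0) + l = 1/(-173 + 0) + 48885 = 1/(-173) + 48885 = -1/173 + 48885 = 8457104/173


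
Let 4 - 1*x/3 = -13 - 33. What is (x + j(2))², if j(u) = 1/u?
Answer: 90601/4 ≈ 22650.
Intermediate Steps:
x = 150 (x = 12 - 3*(-13 - 33) = 12 - 3*(-46) = 12 + 138 = 150)
(x + j(2))² = (150 + 1/2)² = (150 + ½)² = (301/2)² = 90601/4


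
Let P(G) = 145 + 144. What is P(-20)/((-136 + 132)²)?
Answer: 289/16 ≈ 18.063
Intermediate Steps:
P(G) = 289
P(-20)/((-136 + 132)²) = 289/((-136 + 132)²) = 289/((-4)²) = 289/16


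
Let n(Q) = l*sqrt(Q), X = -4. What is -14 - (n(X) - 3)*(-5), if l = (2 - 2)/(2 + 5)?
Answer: -29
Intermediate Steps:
l = 0 (l = 0/7 = 0*(1/7) = 0)
n(Q) = 0 (n(Q) = 0*sqrt(Q) = 0)
-14 - (n(X) - 3)*(-5) = -14 - (0 - 3)*(-5) = -14 - 1*(-3)*(-5) = -14 + 3*(-5) = -14 - 15 = -29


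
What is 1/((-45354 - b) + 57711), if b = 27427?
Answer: -1/15070 ≈ -6.6357e-5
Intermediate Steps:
1/((-45354 - b) + 57711) = 1/((-45354 - 1*27427) + 57711) = 1/((-45354 - 27427) + 57711) = 1/(-72781 + 57711) = 1/(-15070) = -1/15070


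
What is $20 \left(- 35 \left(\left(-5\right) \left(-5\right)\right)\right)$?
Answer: $-17500$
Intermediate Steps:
$20 \left(- 35 \left(\left(-5\right) \left(-5\right)\right)\right) = 20 \left(\left(-35\right) 25\right) = 20 \left(-875\right) = -17500$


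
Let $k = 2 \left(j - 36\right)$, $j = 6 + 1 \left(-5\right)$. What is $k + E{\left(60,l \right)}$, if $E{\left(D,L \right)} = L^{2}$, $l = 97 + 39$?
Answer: $18426$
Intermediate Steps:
$l = 136$
$j = 1$ ($j = 6 - 5 = 1$)
$k = -70$ ($k = 2 \left(1 - 36\right) = 2 \left(-35\right) = -70$)
$k + E{\left(60,l \right)} = -70 + 136^{2} = -70 + 18496 = 18426$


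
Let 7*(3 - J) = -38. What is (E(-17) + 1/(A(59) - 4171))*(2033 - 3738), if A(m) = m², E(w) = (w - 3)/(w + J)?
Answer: -548669/138 ≈ -3975.9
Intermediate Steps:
J = 59/7 (J = 3 - ⅐*(-38) = 3 + 38/7 = 59/7 ≈ 8.4286)
E(w) = (-3 + w)/(59/7 + w) (E(w) = (w - 3)/(w + 59/7) = (-3 + w)/(59/7 + w))
(E(-17) + 1/(A(59) - 4171))*(2033 - 3738) = (7*(-3 - 17)/(59 + 7*(-17)) + 1/(59² - 4171))*(2033 - 3738) = (7*(-20)/(59 - 119) + 1/(3481 - 4171))*(-1705) = (7*(-20)/(-60) + 1/(-690))*(-1705) = (7*(-1/60)*(-20) - 1/690)*(-1705) = (7/3 - 1/690)*(-1705) = (1609/690)*(-1705) = -548669/138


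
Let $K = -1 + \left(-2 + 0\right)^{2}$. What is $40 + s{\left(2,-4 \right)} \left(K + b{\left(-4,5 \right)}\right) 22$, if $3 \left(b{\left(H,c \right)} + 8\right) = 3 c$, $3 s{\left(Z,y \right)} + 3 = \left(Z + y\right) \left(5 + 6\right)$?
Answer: $40$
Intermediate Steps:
$s{\left(Z,y \right)} = -1 + \frac{11 Z}{3} + \frac{11 y}{3}$ ($s{\left(Z,y \right)} = -1 + \frac{\left(Z + y\right) \left(5 + 6\right)}{3} = -1 + \frac{\left(Z + y\right) 11}{3} = -1 + \frac{11 Z + 11 y}{3} = -1 + \left(\frac{11 Z}{3} + \frac{11 y}{3}\right) = -1 + \frac{11 Z}{3} + \frac{11 y}{3}$)
$b{\left(H,c \right)} = -8 + c$ ($b{\left(H,c \right)} = -8 + \frac{3 c}{3} = -8 + c$)
$K = 3$ ($K = -1 + \left(-2\right)^{2} = -1 + 4 = 3$)
$40 + s{\left(2,-4 \right)} \left(K + b{\left(-4,5 \right)}\right) 22 = 40 + \left(-1 + \frac{11}{3} \cdot 2 + \frac{11}{3} \left(-4\right)\right) \left(3 + \left(-8 + 5\right)\right) 22 = 40 + \left(-1 + \frac{22}{3} - \frac{44}{3}\right) \left(3 - 3\right) 22 = 40 + \left(- \frac{25}{3}\right) 0 \cdot 22 = 40 + 0 \cdot 22 = 40 + 0 = 40$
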